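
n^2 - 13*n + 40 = (n - 8)*(n - 5)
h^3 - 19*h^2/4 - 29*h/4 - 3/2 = (h - 6)*(h + 1/4)*(h + 1)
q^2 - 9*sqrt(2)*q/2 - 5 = (q - 5*sqrt(2))*(q + sqrt(2)/2)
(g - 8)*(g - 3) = g^2 - 11*g + 24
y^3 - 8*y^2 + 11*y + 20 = (y - 5)*(y - 4)*(y + 1)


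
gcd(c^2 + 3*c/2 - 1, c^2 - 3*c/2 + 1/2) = c - 1/2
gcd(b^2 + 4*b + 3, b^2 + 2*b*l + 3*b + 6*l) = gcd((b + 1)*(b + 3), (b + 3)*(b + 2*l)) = b + 3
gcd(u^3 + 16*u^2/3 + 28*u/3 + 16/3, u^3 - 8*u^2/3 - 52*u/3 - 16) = u^2 + 10*u/3 + 8/3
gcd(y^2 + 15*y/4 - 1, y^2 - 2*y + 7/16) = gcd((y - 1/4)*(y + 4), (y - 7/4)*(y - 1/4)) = y - 1/4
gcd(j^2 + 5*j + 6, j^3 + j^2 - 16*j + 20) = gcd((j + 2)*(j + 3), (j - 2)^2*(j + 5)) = 1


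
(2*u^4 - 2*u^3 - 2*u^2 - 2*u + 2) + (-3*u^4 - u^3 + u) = -u^4 - 3*u^3 - 2*u^2 - u + 2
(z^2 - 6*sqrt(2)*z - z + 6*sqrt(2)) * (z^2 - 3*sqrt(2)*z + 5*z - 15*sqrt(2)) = z^4 - 9*sqrt(2)*z^3 + 4*z^3 - 36*sqrt(2)*z^2 + 31*z^2 + 45*sqrt(2)*z + 144*z - 180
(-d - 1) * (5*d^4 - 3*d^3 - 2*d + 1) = -5*d^5 - 2*d^4 + 3*d^3 + 2*d^2 + d - 1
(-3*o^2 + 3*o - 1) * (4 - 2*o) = 6*o^3 - 18*o^2 + 14*o - 4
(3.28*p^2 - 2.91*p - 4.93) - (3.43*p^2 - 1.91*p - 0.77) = -0.15*p^2 - 1.0*p - 4.16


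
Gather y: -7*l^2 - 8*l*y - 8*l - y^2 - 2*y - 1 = -7*l^2 - 8*l - y^2 + y*(-8*l - 2) - 1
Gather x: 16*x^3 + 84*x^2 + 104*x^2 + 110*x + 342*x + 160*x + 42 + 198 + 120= 16*x^3 + 188*x^2 + 612*x + 360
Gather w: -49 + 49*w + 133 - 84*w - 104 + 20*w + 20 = -15*w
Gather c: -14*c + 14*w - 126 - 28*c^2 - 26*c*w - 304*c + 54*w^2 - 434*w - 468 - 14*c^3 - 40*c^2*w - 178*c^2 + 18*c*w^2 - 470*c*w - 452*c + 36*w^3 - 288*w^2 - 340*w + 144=-14*c^3 + c^2*(-40*w - 206) + c*(18*w^2 - 496*w - 770) + 36*w^3 - 234*w^2 - 760*w - 450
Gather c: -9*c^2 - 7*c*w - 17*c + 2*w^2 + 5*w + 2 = -9*c^2 + c*(-7*w - 17) + 2*w^2 + 5*w + 2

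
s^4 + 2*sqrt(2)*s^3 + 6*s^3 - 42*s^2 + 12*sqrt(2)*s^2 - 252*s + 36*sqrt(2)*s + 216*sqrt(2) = (s + 6)*(s - 3*sqrt(2))*(s - sqrt(2))*(s + 6*sqrt(2))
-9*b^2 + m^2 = (-3*b + m)*(3*b + m)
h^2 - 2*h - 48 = (h - 8)*(h + 6)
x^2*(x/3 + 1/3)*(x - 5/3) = x^4/3 - 2*x^3/9 - 5*x^2/9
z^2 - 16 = (z - 4)*(z + 4)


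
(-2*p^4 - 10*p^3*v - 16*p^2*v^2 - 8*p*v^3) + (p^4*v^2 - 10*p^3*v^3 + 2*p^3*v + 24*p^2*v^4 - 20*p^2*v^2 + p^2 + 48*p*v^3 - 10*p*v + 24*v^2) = p^4*v^2 - 2*p^4 - 10*p^3*v^3 - 8*p^3*v + 24*p^2*v^4 - 36*p^2*v^2 + p^2 + 40*p*v^3 - 10*p*v + 24*v^2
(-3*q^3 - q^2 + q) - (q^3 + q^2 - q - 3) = -4*q^3 - 2*q^2 + 2*q + 3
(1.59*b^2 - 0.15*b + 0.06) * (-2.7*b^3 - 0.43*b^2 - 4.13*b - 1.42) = -4.293*b^5 - 0.2787*b^4 - 6.6642*b^3 - 1.6641*b^2 - 0.0348*b - 0.0852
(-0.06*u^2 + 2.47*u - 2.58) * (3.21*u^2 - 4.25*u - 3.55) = -0.1926*u^4 + 8.1837*u^3 - 18.5663*u^2 + 2.1965*u + 9.159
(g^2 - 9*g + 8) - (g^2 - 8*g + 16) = -g - 8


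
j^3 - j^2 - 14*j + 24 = (j - 3)*(j - 2)*(j + 4)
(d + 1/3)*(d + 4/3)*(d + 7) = d^3 + 26*d^2/3 + 109*d/9 + 28/9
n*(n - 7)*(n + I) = n^3 - 7*n^2 + I*n^2 - 7*I*n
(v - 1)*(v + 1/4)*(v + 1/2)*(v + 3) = v^4 + 11*v^3/4 - 11*v^2/8 - 2*v - 3/8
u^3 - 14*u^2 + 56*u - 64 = (u - 8)*(u - 4)*(u - 2)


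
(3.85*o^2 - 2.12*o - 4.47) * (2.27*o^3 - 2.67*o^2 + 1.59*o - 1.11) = 8.7395*o^5 - 15.0919*o^4 + 1.635*o^3 + 4.2906*o^2 - 4.7541*o + 4.9617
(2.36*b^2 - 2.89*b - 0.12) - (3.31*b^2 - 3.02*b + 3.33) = -0.95*b^2 + 0.13*b - 3.45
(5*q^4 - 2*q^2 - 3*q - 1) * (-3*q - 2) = -15*q^5 - 10*q^4 + 6*q^3 + 13*q^2 + 9*q + 2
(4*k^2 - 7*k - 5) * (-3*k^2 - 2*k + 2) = -12*k^4 + 13*k^3 + 37*k^2 - 4*k - 10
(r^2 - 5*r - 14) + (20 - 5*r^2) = -4*r^2 - 5*r + 6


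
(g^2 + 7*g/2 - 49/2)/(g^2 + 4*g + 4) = (2*g^2 + 7*g - 49)/(2*(g^2 + 4*g + 4))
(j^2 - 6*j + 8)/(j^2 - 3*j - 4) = (j - 2)/(j + 1)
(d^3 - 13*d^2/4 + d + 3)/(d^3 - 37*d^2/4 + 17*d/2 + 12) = (d - 2)/(d - 8)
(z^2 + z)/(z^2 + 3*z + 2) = z/(z + 2)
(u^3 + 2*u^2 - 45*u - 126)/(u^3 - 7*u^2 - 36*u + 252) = (u + 3)/(u - 6)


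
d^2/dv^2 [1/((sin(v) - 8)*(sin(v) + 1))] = (-4*sin(v)^3 + 25*sin(v)^2 - 100*sin(v) + 114)/((sin(v) - 8)^3*(sin(v) + 1)^2)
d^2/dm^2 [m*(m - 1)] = 2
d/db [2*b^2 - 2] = 4*b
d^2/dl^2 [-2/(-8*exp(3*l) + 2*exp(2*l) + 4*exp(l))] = 2*((-18*exp(2*l) + 2*exp(l) + 1)*(-4*exp(2*l) + exp(l) + 2) - 4*(-6*exp(2*l) + exp(l) + 1)^2)*exp(-l)/(-4*exp(2*l) + exp(l) + 2)^3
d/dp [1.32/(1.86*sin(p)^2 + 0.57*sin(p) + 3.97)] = -(4.9104*sin(p) + 0.7524)*cos(p)/(1.86*sin(p)^2 + 0.57*sin(p) + 3.97)^2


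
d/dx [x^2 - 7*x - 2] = 2*x - 7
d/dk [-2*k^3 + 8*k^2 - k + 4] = -6*k^2 + 16*k - 1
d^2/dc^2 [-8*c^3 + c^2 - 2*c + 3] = 2 - 48*c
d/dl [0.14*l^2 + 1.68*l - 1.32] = 0.28*l + 1.68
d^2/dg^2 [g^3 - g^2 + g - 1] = 6*g - 2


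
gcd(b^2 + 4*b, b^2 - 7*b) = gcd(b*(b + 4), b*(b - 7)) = b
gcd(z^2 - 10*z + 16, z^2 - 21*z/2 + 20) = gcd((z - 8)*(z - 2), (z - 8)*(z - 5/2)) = z - 8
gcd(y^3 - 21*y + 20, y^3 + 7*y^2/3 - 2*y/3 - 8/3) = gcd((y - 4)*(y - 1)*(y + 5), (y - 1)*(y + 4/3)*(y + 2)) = y - 1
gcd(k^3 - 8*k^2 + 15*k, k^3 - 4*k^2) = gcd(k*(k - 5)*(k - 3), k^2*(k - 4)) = k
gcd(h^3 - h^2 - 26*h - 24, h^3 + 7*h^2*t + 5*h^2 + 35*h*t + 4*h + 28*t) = h^2 + 5*h + 4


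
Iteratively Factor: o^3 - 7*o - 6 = (o + 2)*(o^2 - 2*o - 3) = (o + 1)*(o + 2)*(o - 3)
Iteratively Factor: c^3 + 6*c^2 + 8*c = (c + 4)*(c^2 + 2*c) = c*(c + 4)*(c + 2)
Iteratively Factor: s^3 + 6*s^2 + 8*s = (s + 4)*(s^2 + 2*s) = (s + 2)*(s + 4)*(s)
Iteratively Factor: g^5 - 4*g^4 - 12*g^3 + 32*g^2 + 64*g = (g + 2)*(g^4 - 6*g^3 + 32*g) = (g - 4)*(g + 2)*(g^3 - 2*g^2 - 8*g) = (g - 4)^2*(g + 2)*(g^2 + 2*g) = g*(g - 4)^2*(g + 2)*(g + 2)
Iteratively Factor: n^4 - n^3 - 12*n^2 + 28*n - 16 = (n + 4)*(n^3 - 5*n^2 + 8*n - 4) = (n - 1)*(n + 4)*(n^2 - 4*n + 4) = (n - 2)*(n - 1)*(n + 4)*(n - 2)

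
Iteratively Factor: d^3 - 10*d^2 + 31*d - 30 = (d - 5)*(d^2 - 5*d + 6) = (d - 5)*(d - 3)*(d - 2)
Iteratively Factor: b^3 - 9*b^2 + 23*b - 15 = (b - 5)*(b^2 - 4*b + 3) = (b - 5)*(b - 1)*(b - 3)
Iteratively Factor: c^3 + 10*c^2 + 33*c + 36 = (c + 3)*(c^2 + 7*c + 12) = (c + 3)^2*(c + 4)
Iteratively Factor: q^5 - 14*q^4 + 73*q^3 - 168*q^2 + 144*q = (q - 4)*(q^4 - 10*q^3 + 33*q^2 - 36*q) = q*(q - 4)*(q^3 - 10*q^2 + 33*q - 36) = q*(q - 4)*(q - 3)*(q^2 - 7*q + 12) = q*(q - 4)*(q - 3)^2*(q - 4)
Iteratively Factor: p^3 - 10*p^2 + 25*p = (p - 5)*(p^2 - 5*p) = p*(p - 5)*(p - 5)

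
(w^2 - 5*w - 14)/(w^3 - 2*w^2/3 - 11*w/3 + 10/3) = 3*(w - 7)/(3*w^2 - 8*w + 5)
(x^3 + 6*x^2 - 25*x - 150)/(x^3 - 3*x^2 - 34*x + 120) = (x + 5)/(x - 4)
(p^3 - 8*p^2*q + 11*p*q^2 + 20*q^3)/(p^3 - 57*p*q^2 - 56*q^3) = (p^2 - 9*p*q + 20*q^2)/(p^2 - p*q - 56*q^2)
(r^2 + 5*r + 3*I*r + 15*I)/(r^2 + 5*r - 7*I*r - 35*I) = (r + 3*I)/(r - 7*I)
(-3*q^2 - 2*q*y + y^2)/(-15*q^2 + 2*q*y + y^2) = (q + y)/(5*q + y)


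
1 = 1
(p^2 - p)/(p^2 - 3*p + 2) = p/(p - 2)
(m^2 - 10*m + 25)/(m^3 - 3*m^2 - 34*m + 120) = (m - 5)/(m^2 + 2*m - 24)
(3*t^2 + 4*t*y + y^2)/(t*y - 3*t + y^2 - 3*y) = (3*t + y)/(y - 3)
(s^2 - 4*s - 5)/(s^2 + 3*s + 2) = (s - 5)/(s + 2)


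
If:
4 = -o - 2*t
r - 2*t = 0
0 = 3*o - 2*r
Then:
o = -8/5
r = -12/5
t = -6/5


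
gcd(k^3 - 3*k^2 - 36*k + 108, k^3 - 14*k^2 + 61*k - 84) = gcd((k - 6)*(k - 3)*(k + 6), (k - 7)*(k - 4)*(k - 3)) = k - 3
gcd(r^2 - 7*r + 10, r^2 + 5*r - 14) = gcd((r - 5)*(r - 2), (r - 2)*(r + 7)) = r - 2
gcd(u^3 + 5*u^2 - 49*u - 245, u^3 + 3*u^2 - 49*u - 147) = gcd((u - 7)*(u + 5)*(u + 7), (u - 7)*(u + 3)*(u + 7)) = u^2 - 49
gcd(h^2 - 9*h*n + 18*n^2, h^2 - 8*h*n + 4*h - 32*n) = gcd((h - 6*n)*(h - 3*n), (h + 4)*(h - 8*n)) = 1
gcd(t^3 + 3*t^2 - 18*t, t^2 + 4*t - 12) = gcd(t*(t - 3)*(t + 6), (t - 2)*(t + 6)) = t + 6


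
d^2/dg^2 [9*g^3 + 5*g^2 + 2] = 54*g + 10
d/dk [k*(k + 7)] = 2*k + 7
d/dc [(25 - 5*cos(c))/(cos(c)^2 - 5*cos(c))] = -5*sin(c)/cos(c)^2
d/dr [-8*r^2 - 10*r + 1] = -16*r - 10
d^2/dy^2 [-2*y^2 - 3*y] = -4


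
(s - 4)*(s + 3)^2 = s^3 + 2*s^2 - 15*s - 36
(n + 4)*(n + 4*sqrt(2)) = n^2 + 4*n + 4*sqrt(2)*n + 16*sqrt(2)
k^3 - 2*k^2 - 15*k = k*(k - 5)*(k + 3)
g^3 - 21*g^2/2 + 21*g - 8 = (g - 8)*(g - 2)*(g - 1/2)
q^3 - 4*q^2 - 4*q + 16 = (q - 4)*(q - 2)*(q + 2)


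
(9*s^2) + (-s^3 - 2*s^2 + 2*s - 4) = -s^3 + 7*s^2 + 2*s - 4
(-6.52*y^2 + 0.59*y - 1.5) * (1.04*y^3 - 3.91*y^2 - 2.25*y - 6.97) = -6.7808*y^5 + 26.1068*y^4 + 10.8031*y^3 + 49.9819*y^2 - 0.737299999999999*y + 10.455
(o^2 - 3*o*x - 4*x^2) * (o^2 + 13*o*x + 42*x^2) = o^4 + 10*o^3*x - o^2*x^2 - 178*o*x^3 - 168*x^4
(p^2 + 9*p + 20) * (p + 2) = p^3 + 11*p^2 + 38*p + 40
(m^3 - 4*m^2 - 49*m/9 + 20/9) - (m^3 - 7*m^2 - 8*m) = 3*m^2 + 23*m/9 + 20/9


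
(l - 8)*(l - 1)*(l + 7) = l^3 - 2*l^2 - 55*l + 56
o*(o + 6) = o^2 + 6*o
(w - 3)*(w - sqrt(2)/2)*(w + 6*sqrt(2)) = w^3 - 3*w^2 + 11*sqrt(2)*w^2/2 - 33*sqrt(2)*w/2 - 6*w + 18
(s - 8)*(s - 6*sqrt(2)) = s^2 - 6*sqrt(2)*s - 8*s + 48*sqrt(2)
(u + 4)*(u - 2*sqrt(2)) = u^2 - 2*sqrt(2)*u + 4*u - 8*sqrt(2)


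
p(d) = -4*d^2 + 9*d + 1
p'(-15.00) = 129.00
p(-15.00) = -1034.00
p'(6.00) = -39.00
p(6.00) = -89.00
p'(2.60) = -11.80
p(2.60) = -2.64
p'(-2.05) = 25.40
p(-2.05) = -34.26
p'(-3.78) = 39.24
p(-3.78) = -90.17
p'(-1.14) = 18.12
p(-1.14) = -14.46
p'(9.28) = -65.24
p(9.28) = -259.95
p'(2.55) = -11.40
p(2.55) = -2.06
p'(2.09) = -7.72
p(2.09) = 2.34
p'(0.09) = 8.28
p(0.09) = 1.78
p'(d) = 9 - 8*d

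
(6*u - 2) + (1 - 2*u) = 4*u - 1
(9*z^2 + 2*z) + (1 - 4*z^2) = 5*z^2 + 2*z + 1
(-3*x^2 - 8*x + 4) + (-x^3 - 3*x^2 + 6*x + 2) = -x^3 - 6*x^2 - 2*x + 6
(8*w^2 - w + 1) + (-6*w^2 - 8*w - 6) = 2*w^2 - 9*w - 5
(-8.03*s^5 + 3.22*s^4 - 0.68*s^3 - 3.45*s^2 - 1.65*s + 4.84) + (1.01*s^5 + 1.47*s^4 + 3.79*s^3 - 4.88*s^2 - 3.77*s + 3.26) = -7.02*s^5 + 4.69*s^4 + 3.11*s^3 - 8.33*s^2 - 5.42*s + 8.1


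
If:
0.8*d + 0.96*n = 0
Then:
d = -1.2*n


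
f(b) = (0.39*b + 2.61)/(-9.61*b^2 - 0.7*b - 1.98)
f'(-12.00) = -0.00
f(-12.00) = 0.00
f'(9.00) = 0.00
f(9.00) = -0.01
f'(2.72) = 0.03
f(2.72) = -0.05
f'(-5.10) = -0.00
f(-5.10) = -0.00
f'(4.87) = 0.01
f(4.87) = -0.02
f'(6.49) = 0.00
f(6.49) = -0.01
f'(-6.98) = -0.00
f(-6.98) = 0.00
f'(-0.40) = -1.76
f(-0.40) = -0.76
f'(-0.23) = -1.90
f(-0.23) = -1.08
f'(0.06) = 0.96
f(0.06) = -1.28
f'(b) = (0.39*b + 2.61)*(19.22*b + 0.7)/(-9.61*b^2 - 0.7*b - 1.98)^2 + 0.39/(-9.61*b^2 - 0.7*b - 1.98) = (3.7479*b^2 + 50.1642*b + 1.0548)/(92.3521*b^4 + 13.454*b^3 + 38.5456*b^2 + 2.772*b + 3.9204)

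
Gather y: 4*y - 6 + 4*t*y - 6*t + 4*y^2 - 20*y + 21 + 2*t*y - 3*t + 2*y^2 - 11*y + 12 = -9*t + 6*y^2 + y*(6*t - 27) + 27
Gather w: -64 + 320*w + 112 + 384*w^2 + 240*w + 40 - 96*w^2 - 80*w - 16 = 288*w^2 + 480*w + 72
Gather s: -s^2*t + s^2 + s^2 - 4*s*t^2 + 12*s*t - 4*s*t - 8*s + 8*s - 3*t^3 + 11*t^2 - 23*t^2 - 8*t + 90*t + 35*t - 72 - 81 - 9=s^2*(2 - t) + s*(-4*t^2 + 8*t) - 3*t^3 - 12*t^2 + 117*t - 162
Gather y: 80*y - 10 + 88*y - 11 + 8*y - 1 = 176*y - 22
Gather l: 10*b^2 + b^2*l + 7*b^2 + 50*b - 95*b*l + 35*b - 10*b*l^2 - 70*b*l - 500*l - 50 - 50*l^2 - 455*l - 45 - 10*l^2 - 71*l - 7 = 17*b^2 + 85*b + l^2*(-10*b - 60) + l*(b^2 - 165*b - 1026) - 102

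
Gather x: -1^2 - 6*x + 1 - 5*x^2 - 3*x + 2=-5*x^2 - 9*x + 2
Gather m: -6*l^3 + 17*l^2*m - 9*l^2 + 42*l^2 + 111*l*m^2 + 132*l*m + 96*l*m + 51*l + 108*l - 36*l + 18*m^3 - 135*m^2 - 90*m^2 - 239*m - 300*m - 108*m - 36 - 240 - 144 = -6*l^3 + 33*l^2 + 123*l + 18*m^3 + m^2*(111*l - 225) + m*(17*l^2 + 228*l - 647) - 420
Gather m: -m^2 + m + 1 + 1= -m^2 + m + 2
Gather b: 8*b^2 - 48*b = 8*b^2 - 48*b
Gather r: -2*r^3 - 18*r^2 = -2*r^3 - 18*r^2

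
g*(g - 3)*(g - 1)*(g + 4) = g^4 - 13*g^2 + 12*g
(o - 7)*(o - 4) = o^2 - 11*o + 28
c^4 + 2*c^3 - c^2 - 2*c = c*(c - 1)*(c + 1)*(c + 2)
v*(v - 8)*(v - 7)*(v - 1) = v^4 - 16*v^3 + 71*v^2 - 56*v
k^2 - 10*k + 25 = (k - 5)^2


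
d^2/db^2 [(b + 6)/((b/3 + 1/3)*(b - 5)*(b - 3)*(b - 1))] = 12*(3*b^7 - 2*b^6 - 243*b^5 + 1350*b^4 - 2435*b^3 + 1098*b^2 + 243*b + 882)/(b^12 - 24*b^11 + 234*b^10 - 1160*b^9 + 2847*b^8 - 1776*b^7 - 6580*b^6 + 12528*b^5 + 303*b^4 - 14968*b^3 + 6570*b^2 + 5400*b - 3375)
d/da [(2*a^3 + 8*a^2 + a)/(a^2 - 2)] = (2*a^4 - 13*a^2 - 32*a - 2)/(a^4 - 4*a^2 + 4)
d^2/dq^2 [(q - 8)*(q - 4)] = 2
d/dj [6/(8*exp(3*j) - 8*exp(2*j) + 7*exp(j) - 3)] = (-144*exp(2*j) + 96*exp(j) - 42)*exp(j)/(8*exp(3*j) - 8*exp(2*j) + 7*exp(j) - 3)^2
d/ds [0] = 0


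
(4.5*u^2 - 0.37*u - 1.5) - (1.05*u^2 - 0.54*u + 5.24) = 3.45*u^2 + 0.17*u - 6.74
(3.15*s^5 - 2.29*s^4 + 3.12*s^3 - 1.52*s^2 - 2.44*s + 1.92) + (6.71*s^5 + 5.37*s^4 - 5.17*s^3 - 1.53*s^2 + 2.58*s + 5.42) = 9.86*s^5 + 3.08*s^4 - 2.05*s^3 - 3.05*s^2 + 0.14*s + 7.34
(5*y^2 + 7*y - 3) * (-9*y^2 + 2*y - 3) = -45*y^4 - 53*y^3 + 26*y^2 - 27*y + 9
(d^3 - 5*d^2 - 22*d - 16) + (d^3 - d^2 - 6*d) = 2*d^3 - 6*d^2 - 28*d - 16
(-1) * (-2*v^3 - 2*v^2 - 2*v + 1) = 2*v^3 + 2*v^2 + 2*v - 1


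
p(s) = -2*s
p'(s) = -2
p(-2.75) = 5.50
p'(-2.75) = -2.00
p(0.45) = -0.90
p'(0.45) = -2.00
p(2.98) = -5.96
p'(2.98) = -2.00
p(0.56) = -1.12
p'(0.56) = -2.00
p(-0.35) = 0.70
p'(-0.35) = -2.00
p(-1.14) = 2.28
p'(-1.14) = -2.00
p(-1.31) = 2.62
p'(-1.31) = -2.00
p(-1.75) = 3.50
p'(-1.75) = -2.00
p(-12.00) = 24.00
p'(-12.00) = -2.00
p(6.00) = -12.00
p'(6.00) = -2.00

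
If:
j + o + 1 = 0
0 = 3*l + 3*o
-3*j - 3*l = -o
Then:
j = -4/7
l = 3/7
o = -3/7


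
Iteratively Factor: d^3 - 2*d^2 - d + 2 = (d + 1)*(d^2 - 3*d + 2) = (d - 2)*(d + 1)*(d - 1)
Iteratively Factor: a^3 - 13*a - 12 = (a + 3)*(a^2 - 3*a - 4) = (a - 4)*(a + 3)*(a + 1)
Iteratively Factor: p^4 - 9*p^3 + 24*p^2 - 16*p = (p)*(p^3 - 9*p^2 + 24*p - 16) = p*(p - 4)*(p^2 - 5*p + 4) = p*(p - 4)*(p - 1)*(p - 4)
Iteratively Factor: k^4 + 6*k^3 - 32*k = (k + 4)*(k^3 + 2*k^2 - 8*k) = k*(k + 4)*(k^2 + 2*k - 8) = k*(k - 2)*(k + 4)*(k + 4)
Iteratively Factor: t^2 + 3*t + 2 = (t + 2)*(t + 1)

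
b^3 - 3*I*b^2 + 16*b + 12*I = (b - 6*I)*(b + I)*(b + 2*I)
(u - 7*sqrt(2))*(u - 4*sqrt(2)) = u^2 - 11*sqrt(2)*u + 56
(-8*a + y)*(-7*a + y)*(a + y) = 56*a^3 + 41*a^2*y - 14*a*y^2 + y^3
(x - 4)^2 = x^2 - 8*x + 16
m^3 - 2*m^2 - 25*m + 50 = (m - 5)*(m - 2)*(m + 5)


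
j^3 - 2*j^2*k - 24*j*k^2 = j*(j - 6*k)*(j + 4*k)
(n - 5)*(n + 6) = n^2 + n - 30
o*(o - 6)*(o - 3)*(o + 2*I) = o^4 - 9*o^3 + 2*I*o^3 + 18*o^2 - 18*I*o^2 + 36*I*o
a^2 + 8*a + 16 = (a + 4)^2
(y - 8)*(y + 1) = y^2 - 7*y - 8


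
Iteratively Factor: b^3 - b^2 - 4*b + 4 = (b - 2)*(b^2 + b - 2) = (b - 2)*(b - 1)*(b + 2)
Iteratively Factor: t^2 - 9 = (t + 3)*(t - 3)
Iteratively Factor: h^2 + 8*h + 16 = (h + 4)*(h + 4)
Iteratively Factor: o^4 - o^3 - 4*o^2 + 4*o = (o - 2)*(o^3 + o^2 - 2*o) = (o - 2)*(o - 1)*(o^2 + 2*o) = (o - 2)*(o - 1)*(o + 2)*(o)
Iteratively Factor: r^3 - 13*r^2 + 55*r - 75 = (r - 3)*(r^2 - 10*r + 25) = (r - 5)*(r - 3)*(r - 5)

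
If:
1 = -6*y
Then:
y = -1/6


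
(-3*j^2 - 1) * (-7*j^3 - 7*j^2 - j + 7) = 21*j^5 + 21*j^4 + 10*j^3 - 14*j^2 + j - 7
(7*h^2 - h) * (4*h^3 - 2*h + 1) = 28*h^5 - 4*h^4 - 14*h^3 + 9*h^2 - h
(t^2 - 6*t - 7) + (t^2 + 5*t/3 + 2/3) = 2*t^2 - 13*t/3 - 19/3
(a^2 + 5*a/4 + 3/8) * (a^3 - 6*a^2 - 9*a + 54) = a^5 - 19*a^4/4 - 129*a^3/8 + 81*a^2/2 + 513*a/8 + 81/4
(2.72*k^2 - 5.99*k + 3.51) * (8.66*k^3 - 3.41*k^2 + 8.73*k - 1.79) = 23.5552*k^5 - 61.1486*k^4 + 74.5681*k^3 - 69.1306*k^2 + 41.3644*k - 6.2829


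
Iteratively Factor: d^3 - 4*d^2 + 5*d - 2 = (d - 1)*(d^2 - 3*d + 2) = (d - 2)*(d - 1)*(d - 1)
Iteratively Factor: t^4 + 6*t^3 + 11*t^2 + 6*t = (t + 1)*(t^3 + 5*t^2 + 6*t) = (t + 1)*(t + 3)*(t^2 + 2*t) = t*(t + 1)*(t + 3)*(t + 2)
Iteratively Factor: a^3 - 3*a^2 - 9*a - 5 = (a + 1)*(a^2 - 4*a - 5) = (a + 1)^2*(a - 5)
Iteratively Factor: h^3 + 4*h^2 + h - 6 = (h - 1)*(h^2 + 5*h + 6) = (h - 1)*(h + 2)*(h + 3)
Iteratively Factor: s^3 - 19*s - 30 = (s - 5)*(s^2 + 5*s + 6) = (s - 5)*(s + 3)*(s + 2)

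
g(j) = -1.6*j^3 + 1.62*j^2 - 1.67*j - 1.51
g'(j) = -4.8*j^2 + 3.24*j - 1.67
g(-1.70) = 13.87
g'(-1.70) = -21.05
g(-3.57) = 97.90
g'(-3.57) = -74.41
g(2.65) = -24.33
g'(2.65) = -26.79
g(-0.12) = -1.28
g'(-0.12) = -2.13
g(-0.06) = -1.40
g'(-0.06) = -1.88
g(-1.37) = 7.93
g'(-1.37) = -15.12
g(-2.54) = 39.40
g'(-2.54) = -40.87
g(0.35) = -1.96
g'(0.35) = -1.12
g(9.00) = -1051.72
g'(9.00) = -361.31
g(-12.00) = 3016.61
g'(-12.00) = -731.75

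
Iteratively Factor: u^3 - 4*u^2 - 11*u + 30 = (u - 2)*(u^2 - 2*u - 15) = (u - 2)*(u + 3)*(u - 5)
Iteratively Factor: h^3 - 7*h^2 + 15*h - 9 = (h - 3)*(h^2 - 4*h + 3) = (h - 3)*(h - 1)*(h - 3)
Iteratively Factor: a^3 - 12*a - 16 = (a + 2)*(a^2 - 2*a - 8) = (a - 4)*(a + 2)*(a + 2)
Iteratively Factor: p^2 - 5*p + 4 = (p - 4)*(p - 1)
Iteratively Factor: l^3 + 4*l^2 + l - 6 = (l + 3)*(l^2 + l - 2) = (l - 1)*(l + 3)*(l + 2)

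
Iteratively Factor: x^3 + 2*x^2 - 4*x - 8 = (x - 2)*(x^2 + 4*x + 4) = (x - 2)*(x + 2)*(x + 2)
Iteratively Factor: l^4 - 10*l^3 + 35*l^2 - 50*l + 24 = (l - 3)*(l^3 - 7*l^2 + 14*l - 8) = (l - 3)*(l - 2)*(l^2 - 5*l + 4) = (l - 4)*(l - 3)*(l - 2)*(l - 1)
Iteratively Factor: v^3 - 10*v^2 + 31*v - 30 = (v - 3)*(v^2 - 7*v + 10) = (v - 3)*(v - 2)*(v - 5)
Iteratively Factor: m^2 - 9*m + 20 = (m - 5)*(m - 4)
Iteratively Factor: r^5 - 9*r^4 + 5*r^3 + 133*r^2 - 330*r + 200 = (r - 5)*(r^4 - 4*r^3 - 15*r^2 + 58*r - 40) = (r - 5)^2*(r^3 + r^2 - 10*r + 8) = (r - 5)^2*(r - 2)*(r^2 + 3*r - 4) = (r - 5)^2*(r - 2)*(r - 1)*(r + 4)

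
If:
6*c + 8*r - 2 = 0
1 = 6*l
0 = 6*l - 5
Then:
No Solution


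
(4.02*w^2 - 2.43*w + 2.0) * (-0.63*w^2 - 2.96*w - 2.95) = -2.5326*w^4 - 10.3683*w^3 - 5.9262*w^2 + 1.2485*w - 5.9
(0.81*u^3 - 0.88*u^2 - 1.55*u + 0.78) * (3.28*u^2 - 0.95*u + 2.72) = 2.6568*u^5 - 3.6559*u^4 - 2.0448*u^3 + 1.6373*u^2 - 4.957*u + 2.1216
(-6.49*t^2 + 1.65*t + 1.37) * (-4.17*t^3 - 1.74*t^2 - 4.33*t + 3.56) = 27.0633*t^5 + 4.4121*t^4 + 19.5178*t^3 - 32.6327*t^2 - 0.0581000000000005*t + 4.8772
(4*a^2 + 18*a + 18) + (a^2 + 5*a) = 5*a^2 + 23*a + 18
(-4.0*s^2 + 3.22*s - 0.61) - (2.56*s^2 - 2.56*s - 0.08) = -6.56*s^2 + 5.78*s - 0.53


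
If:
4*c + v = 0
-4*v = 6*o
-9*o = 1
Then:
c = -1/24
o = -1/9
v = 1/6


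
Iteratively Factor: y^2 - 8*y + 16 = (y - 4)*(y - 4)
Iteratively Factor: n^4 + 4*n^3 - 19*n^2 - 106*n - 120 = (n - 5)*(n^3 + 9*n^2 + 26*n + 24) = (n - 5)*(n + 2)*(n^2 + 7*n + 12) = (n - 5)*(n + 2)*(n + 3)*(n + 4)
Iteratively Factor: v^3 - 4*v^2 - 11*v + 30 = (v - 2)*(v^2 - 2*v - 15) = (v - 2)*(v + 3)*(v - 5)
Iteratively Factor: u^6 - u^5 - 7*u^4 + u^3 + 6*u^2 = (u + 2)*(u^5 - 3*u^4 - u^3 + 3*u^2) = (u - 1)*(u + 2)*(u^4 - 2*u^3 - 3*u^2) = (u - 1)*(u + 1)*(u + 2)*(u^3 - 3*u^2) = u*(u - 1)*(u + 1)*(u + 2)*(u^2 - 3*u) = u^2*(u - 1)*(u + 1)*(u + 2)*(u - 3)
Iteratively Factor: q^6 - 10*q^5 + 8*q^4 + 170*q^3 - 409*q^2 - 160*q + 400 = (q - 4)*(q^5 - 6*q^4 - 16*q^3 + 106*q^2 + 15*q - 100) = (q - 5)*(q - 4)*(q^4 - q^3 - 21*q^2 + q + 20) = (q - 5)*(q - 4)*(q + 1)*(q^3 - 2*q^2 - 19*q + 20) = (q - 5)^2*(q - 4)*(q + 1)*(q^2 + 3*q - 4) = (q - 5)^2*(q - 4)*(q + 1)*(q + 4)*(q - 1)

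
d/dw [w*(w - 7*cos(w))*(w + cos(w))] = 6*w^2*sin(w) + 3*w^2 + 7*w*sin(2*w) - 12*w*cos(w) - 7*cos(w)^2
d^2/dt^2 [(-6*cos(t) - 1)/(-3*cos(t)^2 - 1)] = (108*sin(t)^4*cos(t) + 36*sin(t)^4 - 6*sin(t)^2 - 54*cos(t)^5 + 6*cos(t) - 24)/(3*sin(t)^2 - 4)^3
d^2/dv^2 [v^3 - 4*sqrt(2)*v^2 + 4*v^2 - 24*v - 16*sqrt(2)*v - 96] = 6*v - 8*sqrt(2) + 8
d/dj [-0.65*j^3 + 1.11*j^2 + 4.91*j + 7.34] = -1.95*j^2 + 2.22*j + 4.91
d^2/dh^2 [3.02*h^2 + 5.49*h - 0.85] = 6.04000000000000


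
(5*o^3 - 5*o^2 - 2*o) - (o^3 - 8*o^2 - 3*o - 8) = 4*o^3 + 3*o^2 + o + 8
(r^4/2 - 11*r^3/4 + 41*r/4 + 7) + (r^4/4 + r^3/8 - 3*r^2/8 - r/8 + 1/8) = 3*r^4/4 - 21*r^3/8 - 3*r^2/8 + 81*r/8 + 57/8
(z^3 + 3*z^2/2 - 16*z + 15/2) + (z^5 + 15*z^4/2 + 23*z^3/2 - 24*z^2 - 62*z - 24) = z^5 + 15*z^4/2 + 25*z^3/2 - 45*z^2/2 - 78*z - 33/2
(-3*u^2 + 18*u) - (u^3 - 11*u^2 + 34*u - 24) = -u^3 + 8*u^2 - 16*u + 24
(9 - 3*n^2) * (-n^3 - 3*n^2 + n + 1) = 3*n^5 + 9*n^4 - 12*n^3 - 30*n^2 + 9*n + 9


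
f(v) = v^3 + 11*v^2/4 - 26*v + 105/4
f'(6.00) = 115.00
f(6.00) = 185.25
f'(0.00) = -26.00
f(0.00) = 26.25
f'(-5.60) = 37.28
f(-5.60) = 82.47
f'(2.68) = 10.29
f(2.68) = -4.43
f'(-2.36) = -22.27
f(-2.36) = 89.78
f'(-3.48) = -8.81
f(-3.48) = 107.89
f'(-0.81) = -28.49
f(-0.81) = 48.58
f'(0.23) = -24.58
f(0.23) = 20.43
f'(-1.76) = -26.39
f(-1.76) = 75.08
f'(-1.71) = -26.63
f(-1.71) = 73.75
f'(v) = 3*v^2 + 11*v/2 - 26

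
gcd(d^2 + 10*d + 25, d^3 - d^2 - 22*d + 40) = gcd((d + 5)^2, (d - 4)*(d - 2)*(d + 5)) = d + 5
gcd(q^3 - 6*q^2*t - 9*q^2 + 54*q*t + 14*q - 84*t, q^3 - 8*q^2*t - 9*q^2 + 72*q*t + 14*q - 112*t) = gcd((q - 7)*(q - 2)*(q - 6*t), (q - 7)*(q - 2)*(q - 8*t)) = q^2 - 9*q + 14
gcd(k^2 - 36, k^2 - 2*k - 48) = k + 6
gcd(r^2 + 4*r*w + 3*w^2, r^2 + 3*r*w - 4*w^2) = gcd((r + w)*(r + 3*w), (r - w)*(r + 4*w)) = 1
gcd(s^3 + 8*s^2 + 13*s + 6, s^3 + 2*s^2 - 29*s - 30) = s^2 + 7*s + 6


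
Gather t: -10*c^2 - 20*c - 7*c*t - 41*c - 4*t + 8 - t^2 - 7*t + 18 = -10*c^2 - 61*c - t^2 + t*(-7*c - 11) + 26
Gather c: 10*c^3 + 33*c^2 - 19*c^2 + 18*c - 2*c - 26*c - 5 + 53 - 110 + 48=10*c^3 + 14*c^2 - 10*c - 14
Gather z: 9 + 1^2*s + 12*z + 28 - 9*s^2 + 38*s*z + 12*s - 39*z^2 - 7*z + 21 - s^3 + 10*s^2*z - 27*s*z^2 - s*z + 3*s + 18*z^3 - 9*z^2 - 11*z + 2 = -s^3 - 9*s^2 + 16*s + 18*z^3 + z^2*(-27*s - 48) + z*(10*s^2 + 37*s - 6) + 60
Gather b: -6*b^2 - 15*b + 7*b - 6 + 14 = -6*b^2 - 8*b + 8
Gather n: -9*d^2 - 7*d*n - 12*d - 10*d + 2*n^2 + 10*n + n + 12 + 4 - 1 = -9*d^2 - 22*d + 2*n^2 + n*(11 - 7*d) + 15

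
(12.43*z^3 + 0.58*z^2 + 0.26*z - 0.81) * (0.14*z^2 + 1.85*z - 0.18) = 1.7402*z^5 + 23.0767*z^4 - 1.128*z^3 + 0.2632*z^2 - 1.5453*z + 0.1458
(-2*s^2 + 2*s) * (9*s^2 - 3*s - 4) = -18*s^4 + 24*s^3 + 2*s^2 - 8*s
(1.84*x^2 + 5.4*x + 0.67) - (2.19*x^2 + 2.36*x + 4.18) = -0.35*x^2 + 3.04*x - 3.51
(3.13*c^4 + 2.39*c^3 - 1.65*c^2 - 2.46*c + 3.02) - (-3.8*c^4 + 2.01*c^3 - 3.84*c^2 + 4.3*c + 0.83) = 6.93*c^4 + 0.38*c^3 + 2.19*c^2 - 6.76*c + 2.19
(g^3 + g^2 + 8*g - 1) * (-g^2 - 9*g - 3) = -g^5 - 10*g^4 - 20*g^3 - 74*g^2 - 15*g + 3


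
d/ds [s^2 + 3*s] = 2*s + 3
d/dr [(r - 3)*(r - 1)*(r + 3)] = 3*r^2 - 2*r - 9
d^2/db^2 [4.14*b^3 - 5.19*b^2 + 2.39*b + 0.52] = 24.84*b - 10.38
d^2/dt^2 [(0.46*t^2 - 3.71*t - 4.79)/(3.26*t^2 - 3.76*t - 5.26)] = (-67.5798000000001*t^3 - 258.109848*t^2 - 29.422152*t - 127.508232)/(34.645976*t^6 - 119.879328*t^5 - 29.4378*t^4 + 333.69248*t^3 + 47.4978*t^2 - 312.090528*t - 145.531576)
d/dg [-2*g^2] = -4*g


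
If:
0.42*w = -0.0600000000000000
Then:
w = -0.14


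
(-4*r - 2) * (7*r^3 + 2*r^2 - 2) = -28*r^4 - 22*r^3 - 4*r^2 + 8*r + 4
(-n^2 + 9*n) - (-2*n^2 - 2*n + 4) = n^2 + 11*n - 4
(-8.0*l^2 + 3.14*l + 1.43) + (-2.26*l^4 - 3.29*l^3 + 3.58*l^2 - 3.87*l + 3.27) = -2.26*l^4 - 3.29*l^3 - 4.42*l^2 - 0.73*l + 4.7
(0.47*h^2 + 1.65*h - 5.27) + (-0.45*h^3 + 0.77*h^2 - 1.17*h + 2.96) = -0.45*h^3 + 1.24*h^2 + 0.48*h - 2.31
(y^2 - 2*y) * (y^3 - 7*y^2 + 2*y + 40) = y^5 - 9*y^4 + 16*y^3 + 36*y^2 - 80*y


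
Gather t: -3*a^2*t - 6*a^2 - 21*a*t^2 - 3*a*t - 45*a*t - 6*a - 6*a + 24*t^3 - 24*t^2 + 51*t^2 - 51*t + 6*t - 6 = -6*a^2 - 12*a + 24*t^3 + t^2*(27 - 21*a) + t*(-3*a^2 - 48*a - 45) - 6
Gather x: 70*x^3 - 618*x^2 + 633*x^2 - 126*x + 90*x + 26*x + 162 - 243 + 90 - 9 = 70*x^3 + 15*x^2 - 10*x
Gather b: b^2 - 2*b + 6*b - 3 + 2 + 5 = b^2 + 4*b + 4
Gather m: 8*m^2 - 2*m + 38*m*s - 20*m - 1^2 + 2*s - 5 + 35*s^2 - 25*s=8*m^2 + m*(38*s - 22) + 35*s^2 - 23*s - 6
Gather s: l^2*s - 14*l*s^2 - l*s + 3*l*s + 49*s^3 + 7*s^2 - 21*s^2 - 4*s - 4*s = 49*s^3 + s^2*(-14*l - 14) + s*(l^2 + 2*l - 8)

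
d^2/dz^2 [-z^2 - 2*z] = -2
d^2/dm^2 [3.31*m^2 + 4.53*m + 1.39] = 6.62000000000000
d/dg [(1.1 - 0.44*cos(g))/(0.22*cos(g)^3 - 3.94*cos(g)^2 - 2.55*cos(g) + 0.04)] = (-0.1936*cos(g)^3 + 2.4596*cos(g)^2 - 8.668*cos(g) - 2.7874)*sin(g)/(0.0484*cos(g)^6 - 1.7336*cos(g)^5 + 14.4016*cos(g)^4 + 20.1116*cos(g)^3 + 6.1873*cos(g)^2 - 0.204*cos(g) + 0.0016)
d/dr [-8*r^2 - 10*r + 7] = -16*r - 10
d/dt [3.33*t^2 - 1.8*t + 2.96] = 6.66*t - 1.8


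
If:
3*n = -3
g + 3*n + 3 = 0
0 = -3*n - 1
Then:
No Solution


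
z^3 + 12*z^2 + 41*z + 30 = (z + 1)*(z + 5)*(z + 6)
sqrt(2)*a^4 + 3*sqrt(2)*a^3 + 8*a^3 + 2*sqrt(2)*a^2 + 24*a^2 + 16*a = a*(a + 2)*(a + 4*sqrt(2))*(sqrt(2)*a + sqrt(2))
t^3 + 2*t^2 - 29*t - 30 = (t - 5)*(t + 1)*(t + 6)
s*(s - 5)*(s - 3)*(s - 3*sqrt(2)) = s^4 - 8*s^3 - 3*sqrt(2)*s^3 + 15*s^2 + 24*sqrt(2)*s^2 - 45*sqrt(2)*s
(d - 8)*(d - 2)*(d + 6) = d^3 - 4*d^2 - 44*d + 96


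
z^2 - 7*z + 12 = (z - 4)*(z - 3)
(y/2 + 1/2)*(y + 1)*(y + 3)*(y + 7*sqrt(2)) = y^4/2 + 5*y^3/2 + 7*sqrt(2)*y^3/2 + 7*y^2/2 + 35*sqrt(2)*y^2/2 + 3*y/2 + 49*sqrt(2)*y/2 + 21*sqrt(2)/2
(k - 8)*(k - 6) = k^2 - 14*k + 48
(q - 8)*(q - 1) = q^2 - 9*q + 8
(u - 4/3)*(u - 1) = u^2 - 7*u/3 + 4/3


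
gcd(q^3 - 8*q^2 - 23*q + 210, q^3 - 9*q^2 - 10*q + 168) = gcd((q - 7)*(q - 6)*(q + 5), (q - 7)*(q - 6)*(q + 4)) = q^2 - 13*q + 42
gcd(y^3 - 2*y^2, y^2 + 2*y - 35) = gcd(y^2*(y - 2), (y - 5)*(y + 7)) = 1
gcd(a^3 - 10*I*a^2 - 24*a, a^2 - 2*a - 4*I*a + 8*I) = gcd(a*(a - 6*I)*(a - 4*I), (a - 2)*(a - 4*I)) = a - 4*I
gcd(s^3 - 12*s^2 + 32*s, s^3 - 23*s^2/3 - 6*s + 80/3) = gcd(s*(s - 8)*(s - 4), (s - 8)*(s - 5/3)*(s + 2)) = s - 8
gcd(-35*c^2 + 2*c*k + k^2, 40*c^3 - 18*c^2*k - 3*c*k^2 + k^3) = 5*c - k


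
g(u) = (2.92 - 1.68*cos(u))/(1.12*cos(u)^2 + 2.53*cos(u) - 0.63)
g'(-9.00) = 0.12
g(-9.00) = -2.22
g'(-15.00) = -0.05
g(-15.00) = -2.20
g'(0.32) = 0.44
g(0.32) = 0.48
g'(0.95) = 5.19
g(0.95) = 1.59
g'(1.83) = 3.02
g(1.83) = -2.78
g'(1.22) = 56.79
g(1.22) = 6.30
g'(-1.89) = -2.25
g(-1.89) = -2.62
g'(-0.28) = -0.37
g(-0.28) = 0.46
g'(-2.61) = 0.09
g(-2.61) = -2.21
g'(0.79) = 2.44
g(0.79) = 1.02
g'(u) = (2.92 - 1.68*cos(u))*(2.24*sin(u)*cos(u) + 2.53*sin(u))/(1.12*cos(u)^2 + 2.53*cos(u) - 0.63)^2 + 1.68*sin(u)/(1.12*cos(u)^2 + 2.53*cos(u) - 0.63)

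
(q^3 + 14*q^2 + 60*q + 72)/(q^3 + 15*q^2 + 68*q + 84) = (q + 6)/(q + 7)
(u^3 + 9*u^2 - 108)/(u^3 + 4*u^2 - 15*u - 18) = (u + 6)/(u + 1)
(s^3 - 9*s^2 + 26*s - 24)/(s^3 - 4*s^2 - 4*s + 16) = (s - 3)/(s + 2)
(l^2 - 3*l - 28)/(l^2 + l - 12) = (l - 7)/(l - 3)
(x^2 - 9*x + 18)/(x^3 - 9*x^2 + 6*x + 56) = (x^2 - 9*x + 18)/(x^3 - 9*x^2 + 6*x + 56)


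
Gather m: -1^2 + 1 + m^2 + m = m^2 + m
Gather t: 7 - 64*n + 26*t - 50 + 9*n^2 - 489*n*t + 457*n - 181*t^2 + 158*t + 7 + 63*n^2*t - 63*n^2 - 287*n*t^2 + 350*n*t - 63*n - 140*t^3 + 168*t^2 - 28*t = -54*n^2 + 330*n - 140*t^3 + t^2*(-287*n - 13) + t*(63*n^2 - 139*n + 156) - 36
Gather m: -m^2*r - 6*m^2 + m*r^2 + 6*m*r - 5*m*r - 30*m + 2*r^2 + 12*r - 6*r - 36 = m^2*(-r - 6) + m*(r^2 + r - 30) + 2*r^2 + 6*r - 36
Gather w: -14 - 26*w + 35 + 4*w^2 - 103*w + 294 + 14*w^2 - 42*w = 18*w^2 - 171*w + 315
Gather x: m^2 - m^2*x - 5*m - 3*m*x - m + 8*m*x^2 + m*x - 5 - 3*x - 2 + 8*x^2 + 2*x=m^2 - 6*m + x^2*(8*m + 8) + x*(-m^2 - 2*m - 1) - 7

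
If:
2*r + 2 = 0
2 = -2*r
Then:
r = -1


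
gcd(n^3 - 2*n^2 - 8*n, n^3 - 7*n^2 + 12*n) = n^2 - 4*n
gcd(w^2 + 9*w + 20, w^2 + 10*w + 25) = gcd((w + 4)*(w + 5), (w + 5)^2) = w + 5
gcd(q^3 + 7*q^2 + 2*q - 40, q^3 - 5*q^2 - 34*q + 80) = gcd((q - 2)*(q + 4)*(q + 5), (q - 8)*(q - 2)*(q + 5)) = q^2 + 3*q - 10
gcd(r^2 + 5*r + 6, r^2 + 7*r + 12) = r + 3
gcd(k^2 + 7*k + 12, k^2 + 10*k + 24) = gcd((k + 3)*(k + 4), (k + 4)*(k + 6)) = k + 4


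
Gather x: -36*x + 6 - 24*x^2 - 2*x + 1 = -24*x^2 - 38*x + 7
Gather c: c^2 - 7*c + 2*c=c^2 - 5*c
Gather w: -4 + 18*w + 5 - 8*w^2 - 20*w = -8*w^2 - 2*w + 1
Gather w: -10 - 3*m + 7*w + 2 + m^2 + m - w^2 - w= m^2 - 2*m - w^2 + 6*w - 8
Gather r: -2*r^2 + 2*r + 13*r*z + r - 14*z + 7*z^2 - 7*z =-2*r^2 + r*(13*z + 3) + 7*z^2 - 21*z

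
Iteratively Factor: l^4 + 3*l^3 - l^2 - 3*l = (l)*(l^3 + 3*l^2 - l - 3) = l*(l + 1)*(l^2 + 2*l - 3) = l*(l + 1)*(l + 3)*(l - 1)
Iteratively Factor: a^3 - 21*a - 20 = (a + 1)*(a^2 - a - 20) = (a - 5)*(a + 1)*(a + 4)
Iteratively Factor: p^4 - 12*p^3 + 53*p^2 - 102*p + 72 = (p - 3)*(p^3 - 9*p^2 + 26*p - 24) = (p - 3)^2*(p^2 - 6*p + 8) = (p - 4)*(p - 3)^2*(p - 2)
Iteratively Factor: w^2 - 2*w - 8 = (w - 4)*(w + 2)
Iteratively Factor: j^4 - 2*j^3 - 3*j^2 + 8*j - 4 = (j - 1)*(j^3 - j^2 - 4*j + 4) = (j - 1)^2*(j^2 - 4) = (j - 1)^2*(j + 2)*(j - 2)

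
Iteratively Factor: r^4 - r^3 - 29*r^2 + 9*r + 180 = (r - 5)*(r^3 + 4*r^2 - 9*r - 36) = (r - 5)*(r + 3)*(r^2 + r - 12) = (r - 5)*(r + 3)*(r + 4)*(r - 3)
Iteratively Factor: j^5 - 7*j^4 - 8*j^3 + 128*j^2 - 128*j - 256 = (j + 4)*(j^4 - 11*j^3 + 36*j^2 - 16*j - 64) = (j - 4)*(j + 4)*(j^3 - 7*j^2 + 8*j + 16) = (j - 4)*(j + 1)*(j + 4)*(j^2 - 8*j + 16) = (j - 4)^2*(j + 1)*(j + 4)*(j - 4)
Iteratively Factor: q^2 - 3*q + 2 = (q - 2)*(q - 1)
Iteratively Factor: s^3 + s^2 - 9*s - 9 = (s + 3)*(s^2 - 2*s - 3) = (s + 1)*(s + 3)*(s - 3)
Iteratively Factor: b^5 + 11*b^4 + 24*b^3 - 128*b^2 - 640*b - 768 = (b - 4)*(b^4 + 15*b^3 + 84*b^2 + 208*b + 192) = (b - 4)*(b + 4)*(b^3 + 11*b^2 + 40*b + 48) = (b - 4)*(b + 3)*(b + 4)*(b^2 + 8*b + 16) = (b - 4)*(b + 3)*(b + 4)^2*(b + 4)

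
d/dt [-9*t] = -9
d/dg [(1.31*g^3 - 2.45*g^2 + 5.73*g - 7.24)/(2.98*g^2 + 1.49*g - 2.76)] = (3.9038*g^4 + 3.9038*g^3 - 31.5727*g^2 + 56.6744*g - 5.0272)/(8.8804*g^4 + 8.8804*g^3 - 14.2295*g^2 - 8.2248*g + 7.6176)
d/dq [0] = 0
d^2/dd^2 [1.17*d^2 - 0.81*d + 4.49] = 2.34000000000000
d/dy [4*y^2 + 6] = 8*y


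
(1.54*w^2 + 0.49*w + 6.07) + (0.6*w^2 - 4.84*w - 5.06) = 2.14*w^2 - 4.35*w + 1.01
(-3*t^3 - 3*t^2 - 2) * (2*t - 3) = -6*t^4 + 3*t^3 + 9*t^2 - 4*t + 6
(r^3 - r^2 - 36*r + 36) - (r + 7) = r^3 - r^2 - 37*r + 29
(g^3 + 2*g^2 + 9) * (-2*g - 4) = -2*g^4 - 8*g^3 - 8*g^2 - 18*g - 36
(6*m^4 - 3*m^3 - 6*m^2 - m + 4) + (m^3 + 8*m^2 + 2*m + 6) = 6*m^4 - 2*m^3 + 2*m^2 + m + 10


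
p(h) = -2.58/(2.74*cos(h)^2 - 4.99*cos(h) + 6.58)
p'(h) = -2.58*(5.48*sin(h)*cos(h) - 4.99*sin(h))/(2.74*cos(h)^2 - 4.99*cos(h) + 6.58)^2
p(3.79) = -0.21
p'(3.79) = -0.10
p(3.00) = -0.18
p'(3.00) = 0.02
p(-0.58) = -0.60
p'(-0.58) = -0.03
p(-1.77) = -0.34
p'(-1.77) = -0.26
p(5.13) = -0.52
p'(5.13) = -0.26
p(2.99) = -0.18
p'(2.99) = 0.02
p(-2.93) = -0.18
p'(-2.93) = -0.03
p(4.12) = -0.25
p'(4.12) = -0.16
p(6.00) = -0.60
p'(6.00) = 0.01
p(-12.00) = -0.60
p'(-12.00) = 0.03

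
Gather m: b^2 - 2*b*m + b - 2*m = b^2 + b + m*(-2*b - 2)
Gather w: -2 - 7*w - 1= -7*w - 3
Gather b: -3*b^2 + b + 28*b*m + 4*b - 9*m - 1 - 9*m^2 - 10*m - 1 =-3*b^2 + b*(28*m + 5) - 9*m^2 - 19*m - 2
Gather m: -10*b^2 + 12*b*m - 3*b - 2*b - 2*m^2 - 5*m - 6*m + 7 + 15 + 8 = -10*b^2 - 5*b - 2*m^2 + m*(12*b - 11) + 30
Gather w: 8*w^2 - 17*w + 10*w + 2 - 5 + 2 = 8*w^2 - 7*w - 1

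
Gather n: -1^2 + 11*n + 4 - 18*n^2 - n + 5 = -18*n^2 + 10*n + 8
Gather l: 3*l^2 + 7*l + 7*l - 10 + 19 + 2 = 3*l^2 + 14*l + 11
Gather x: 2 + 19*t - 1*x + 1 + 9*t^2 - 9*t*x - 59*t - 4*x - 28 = 9*t^2 - 40*t + x*(-9*t - 5) - 25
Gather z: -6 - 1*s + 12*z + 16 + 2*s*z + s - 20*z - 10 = z*(2*s - 8)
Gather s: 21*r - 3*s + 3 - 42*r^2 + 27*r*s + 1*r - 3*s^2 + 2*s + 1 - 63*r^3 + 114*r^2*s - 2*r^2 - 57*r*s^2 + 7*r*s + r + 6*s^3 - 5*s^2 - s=-63*r^3 - 44*r^2 + 23*r + 6*s^3 + s^2*(-57*r - 8) + s*(114*r^2 + 34*r - 2) + 4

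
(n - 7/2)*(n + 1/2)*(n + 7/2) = n^3 + n^2/2 - 49*n/4 - 49/8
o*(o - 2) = o^2 - 2*o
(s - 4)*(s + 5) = s^2 + s - 20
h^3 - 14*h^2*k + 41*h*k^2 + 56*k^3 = (h - 8*k)*(h - 7*k)*(h + k)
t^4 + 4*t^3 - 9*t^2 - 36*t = t*(t - 3)*(t + 3)*(t + 4)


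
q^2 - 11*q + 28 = (q - 7)*(q - 4)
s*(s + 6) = s^2 + 6*s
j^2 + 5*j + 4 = (j + 1)*(j + 4)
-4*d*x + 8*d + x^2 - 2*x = (-4*d + x)*(x - 2)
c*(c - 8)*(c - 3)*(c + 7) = c^4 - 4*c^3 - 53*c^2 + 168*c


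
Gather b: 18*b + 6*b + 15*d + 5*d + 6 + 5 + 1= 24*b + 20*d + 12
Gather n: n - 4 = n - 4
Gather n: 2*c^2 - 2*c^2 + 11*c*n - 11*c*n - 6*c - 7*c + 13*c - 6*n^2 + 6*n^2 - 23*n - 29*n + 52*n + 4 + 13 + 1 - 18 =0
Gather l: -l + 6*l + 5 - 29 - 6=5*l - 30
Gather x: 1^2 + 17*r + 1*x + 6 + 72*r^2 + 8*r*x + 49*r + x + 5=72*r^2 + 66*r + x*(8*r + 2) + 12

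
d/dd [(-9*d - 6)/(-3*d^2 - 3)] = (-3*d^2 - 4*d + 3)/(d^4 + 2*d^2 + 1)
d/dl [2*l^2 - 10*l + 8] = 4*l - 10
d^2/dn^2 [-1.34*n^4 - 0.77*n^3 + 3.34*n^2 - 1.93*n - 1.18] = -16.08*n^2 - 4.62*n + 6.68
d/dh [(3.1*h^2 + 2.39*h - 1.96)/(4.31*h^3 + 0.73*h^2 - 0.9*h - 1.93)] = (-13.361*h^4 - 20.6018*h^3 + 20.8081*h^2 - 9.1044*h - 6.3767)/(18.5761*h^6 + 6.2926*h^5 - 7.2251*h^4 - 17.9506*h^3 - 2.0078*h^2 + 3.474*h + 3.7249)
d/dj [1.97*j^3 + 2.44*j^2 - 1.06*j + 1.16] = 5.91*j^2 + 4.88*j - 1.06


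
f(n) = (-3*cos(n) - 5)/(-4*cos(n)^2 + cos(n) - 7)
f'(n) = (-8*sin(n)*cos(n) + sin(n))*(-3*cos(n) - 5)/(-4*cos(n)^2 + cos(n) - 7)^2 + 3*sin(n)/(-4*cos(n)^2 + cos(n) - 7)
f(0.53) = 0.83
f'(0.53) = 0.11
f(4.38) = 0.52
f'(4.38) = 0.59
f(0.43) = 0.82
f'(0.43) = 0.10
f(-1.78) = 0.59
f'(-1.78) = 0.61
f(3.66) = 0.22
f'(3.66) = 0.22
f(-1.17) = 0.85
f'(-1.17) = 0.15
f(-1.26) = 0.84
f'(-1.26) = 0.24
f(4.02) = 0.33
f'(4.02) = 0.42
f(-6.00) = 0.81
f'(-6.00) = 0.07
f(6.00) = 0.81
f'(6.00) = -0.07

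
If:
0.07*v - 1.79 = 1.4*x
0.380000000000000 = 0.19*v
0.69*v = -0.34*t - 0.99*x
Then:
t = -0.63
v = 2.00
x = -1.18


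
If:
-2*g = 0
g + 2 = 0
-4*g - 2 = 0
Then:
No Solution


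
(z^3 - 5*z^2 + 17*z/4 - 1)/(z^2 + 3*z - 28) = (z^2 - z + 1/4)/(z + 7)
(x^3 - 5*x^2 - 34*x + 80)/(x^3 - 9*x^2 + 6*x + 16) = (x + 5)/(x + 1)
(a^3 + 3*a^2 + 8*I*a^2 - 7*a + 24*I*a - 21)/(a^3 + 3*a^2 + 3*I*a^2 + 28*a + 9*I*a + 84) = (a + I)/(a - 4*I)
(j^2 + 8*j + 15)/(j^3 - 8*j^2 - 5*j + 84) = (j + 5)/(j^2 - 11*j + 28)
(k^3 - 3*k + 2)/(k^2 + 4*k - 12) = (k^3 - 3*k + 2)/(k^2 + 4*k - 12)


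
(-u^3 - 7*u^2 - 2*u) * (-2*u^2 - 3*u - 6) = 2*u^5 + 17*u^4 + 31*u^3 + 48*u^2 + 12*u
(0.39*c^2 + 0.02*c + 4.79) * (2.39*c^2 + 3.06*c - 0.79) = 0.9321*c^4 + 1.2412*c^3 + 11.2012*c^2 + 14.6416*c - 3.7841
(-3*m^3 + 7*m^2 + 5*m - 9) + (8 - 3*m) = -3*m^3 + 7*m^2 + 2*m - 1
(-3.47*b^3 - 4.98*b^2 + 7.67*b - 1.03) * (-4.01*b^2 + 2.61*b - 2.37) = 13.9147*b^5 + 10.9131*b^4 - 35.5306*b^3 + 35.9516*b^2 - 20.8662*b + 2.4411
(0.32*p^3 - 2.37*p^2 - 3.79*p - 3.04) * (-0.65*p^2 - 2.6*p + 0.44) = -0.208*p^5 + 0.7085*p^4 + 8.7663*p^3 + 10.7872*p^2 + 6.2364*p - 1.3376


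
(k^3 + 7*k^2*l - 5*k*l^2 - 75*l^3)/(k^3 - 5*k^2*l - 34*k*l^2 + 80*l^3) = (k^2 + 2*k*l - 15*l^2)/(k^2 - 10*k*l + 16*l^2)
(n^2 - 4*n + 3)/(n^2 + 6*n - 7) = (n - 3)/(n + 7)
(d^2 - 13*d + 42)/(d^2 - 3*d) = (d^2 - 13*d + 42)/(d*(d - 3))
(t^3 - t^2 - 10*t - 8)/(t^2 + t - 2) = (t^2 - 3*t - 4)/(t - 1)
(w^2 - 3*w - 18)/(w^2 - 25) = (w^2 - 3*w - 18)/(w^2 - 25)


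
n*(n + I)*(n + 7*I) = n^3 + 8*I*n^2 - 7*n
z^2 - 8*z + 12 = (z - 6)*(z - 2)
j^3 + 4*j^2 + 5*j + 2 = (j + 1)^2*(j + 2)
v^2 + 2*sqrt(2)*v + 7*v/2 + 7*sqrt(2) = (v + 7/2)*(v + 2*sqrt(2))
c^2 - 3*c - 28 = (c - 7)*(c + 4)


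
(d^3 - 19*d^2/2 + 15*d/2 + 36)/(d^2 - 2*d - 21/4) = 2*(d^2 - 11*d + 24)/(2*d - 7)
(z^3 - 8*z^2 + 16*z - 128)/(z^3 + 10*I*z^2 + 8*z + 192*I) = (z^2 + 4*z*(-2 + I) - 32*I)/(z^2 + 14*I*z - 48)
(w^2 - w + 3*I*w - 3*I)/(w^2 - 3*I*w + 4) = (w^2 - w + 3*I*w - 3*I)/(w^2 - 3*I*w + 4)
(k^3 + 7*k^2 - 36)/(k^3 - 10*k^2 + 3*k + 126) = (k^2 + 4*k - 12)/(k^2 - 13*k + 42)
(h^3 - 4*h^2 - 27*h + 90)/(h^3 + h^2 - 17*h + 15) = (h - 6)/(h - 1)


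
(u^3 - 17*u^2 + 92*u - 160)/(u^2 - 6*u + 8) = (u^2 - 13*u + 40)/(u - 2)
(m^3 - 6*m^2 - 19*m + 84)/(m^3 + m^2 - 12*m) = (m - 7)/m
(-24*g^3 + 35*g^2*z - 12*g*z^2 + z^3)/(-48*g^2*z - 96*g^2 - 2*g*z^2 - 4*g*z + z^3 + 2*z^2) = (3*g^2 - 4*g*z + z^2)/(6*g*z + 12*g + z^2 + 2*z)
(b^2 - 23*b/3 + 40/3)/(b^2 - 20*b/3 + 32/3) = (b - 5)/(b - 4)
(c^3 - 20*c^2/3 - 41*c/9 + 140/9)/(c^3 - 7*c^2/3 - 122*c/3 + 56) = (c + 5/3)/(c + 6)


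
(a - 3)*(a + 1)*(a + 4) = a^3 + 2*a^2 - 11*a - 12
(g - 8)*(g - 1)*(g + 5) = g^3 - 4*g^2 - 37*g + 40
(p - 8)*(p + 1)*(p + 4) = p^3 - 3*p^2 - 36*p - 32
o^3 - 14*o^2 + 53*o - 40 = (o - 8)*(o - 5)*(o - 1)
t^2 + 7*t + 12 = (t + 3)*(t + 4)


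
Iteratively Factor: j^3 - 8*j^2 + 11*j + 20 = (j + 1)*(j^2 - 9*j + 20) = (j - 5)*(j + 1)*(j - 4)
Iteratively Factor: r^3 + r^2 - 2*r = (r - 1)*(r^2 + 2*r) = r*(r - 1)*(r + 2)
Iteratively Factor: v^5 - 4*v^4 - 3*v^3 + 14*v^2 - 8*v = (v)*(v^4 - 4*v^3 - 3*v^2 + 14*v - 8) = v*(v - 1)*(v^3 - 3*v^2 - 6*v + 8) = v*(v - 1)^2*(v^2 - 2*v - 8) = v*(v - 4)*(v - 1)^2*(v + 2)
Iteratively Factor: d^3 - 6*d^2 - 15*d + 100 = (d - 5)*(d^2 - d - 20) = (d - 5)^2*(d + 4)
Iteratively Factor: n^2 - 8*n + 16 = (n - 4)*(n - 4)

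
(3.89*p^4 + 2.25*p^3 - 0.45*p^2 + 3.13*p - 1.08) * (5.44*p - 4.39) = 21.1616*p^5 - 4.8371*p^4 - 12.3255*p^3 + 19.0027*p^2 - 19.6159*p + 4.7412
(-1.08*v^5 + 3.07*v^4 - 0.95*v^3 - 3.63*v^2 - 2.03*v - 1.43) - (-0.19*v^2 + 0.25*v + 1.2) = -1.08*v^5 + 3.07*v^4 - 0.95*v^3 - 3.44*v^2 - 2.28*v - 2.63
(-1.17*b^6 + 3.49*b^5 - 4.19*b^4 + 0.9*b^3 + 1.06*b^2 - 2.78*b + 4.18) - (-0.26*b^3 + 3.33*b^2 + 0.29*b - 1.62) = -1.17*b^6 + 3.49*b^5 - 4.19*b^4 + 1.16*b^3 - 2.27*b^2 - 3.07*b + 5.8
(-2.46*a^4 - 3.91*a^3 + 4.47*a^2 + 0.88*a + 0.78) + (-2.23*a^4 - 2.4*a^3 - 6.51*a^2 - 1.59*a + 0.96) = -4.69*a^4 - 6.31*a^3 - 2.04*a^2 - 0.71*a + 1.74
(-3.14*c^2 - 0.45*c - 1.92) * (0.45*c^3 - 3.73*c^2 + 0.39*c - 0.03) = -1.413*c^5 + 11.5097*c^4 - 0.4101*c^3 + 7.0803*c^2 - 0.7353*c + 0.0576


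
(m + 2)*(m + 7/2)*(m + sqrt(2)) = m^3 + sqrt(2)*m^2 + 11*m^2/2 + 7*m + 11*sqrt(2)*m/2 + 7*sqrt(2)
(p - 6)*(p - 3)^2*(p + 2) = p^4 - 10*p^3 + 21*p^2 + 36*p - 108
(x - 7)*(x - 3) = x^2 - 10*x + 21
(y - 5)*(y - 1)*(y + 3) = y^3 - 3*y^2 - 13*y + 15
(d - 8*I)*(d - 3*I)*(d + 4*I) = d^3 - 7*I*d^2 + 20*d - 96*I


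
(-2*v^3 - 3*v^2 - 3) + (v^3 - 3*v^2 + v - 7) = -v^3 - 6*v^2 + v - 10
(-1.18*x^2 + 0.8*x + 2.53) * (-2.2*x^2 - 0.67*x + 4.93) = 2.596*x^4 - 0.9694*x^3 - 11.9194*x^2 + 2.2489*x + 12.4729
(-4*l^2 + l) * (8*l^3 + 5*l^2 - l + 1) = -32*l^5 - 12*l^4 + 9*l^3 - 5*l^2 + l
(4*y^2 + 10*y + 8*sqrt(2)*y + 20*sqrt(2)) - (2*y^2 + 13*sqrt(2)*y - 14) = 2*y^2 - 5*sqrt(2)*y + 10*y + 14 + 20*sqrt(2)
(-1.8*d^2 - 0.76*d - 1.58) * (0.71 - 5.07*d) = 9.126*d^3 + 2.5752*d^2 + 7.471*d - 1.1218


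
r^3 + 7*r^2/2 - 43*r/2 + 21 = (r - 2)*(r - 3/2)*(r + 7)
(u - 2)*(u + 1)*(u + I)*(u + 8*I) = u^4 - u^3 + 9*I*u^3 - 10*u^2 - 9*I*u^2 + 8*u - 18*I*u + 16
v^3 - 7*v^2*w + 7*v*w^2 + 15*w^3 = (v - 5*w)*(v - 3*w)*(v + w)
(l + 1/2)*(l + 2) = l^2 + 5*l/2 + 1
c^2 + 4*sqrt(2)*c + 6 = (c + sqrt(2))*(c + 3*sqrt(2))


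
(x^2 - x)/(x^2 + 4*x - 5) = x/(x + 5)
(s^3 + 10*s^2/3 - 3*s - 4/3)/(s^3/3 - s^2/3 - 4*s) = (-3*s^3 - 10*s^2 + 9*s + 4)/(s*(-s^2 + s + 12))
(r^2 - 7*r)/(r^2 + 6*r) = (r - 7)/(r + 6)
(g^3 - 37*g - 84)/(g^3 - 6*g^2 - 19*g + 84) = (g + 3)/(g - 3)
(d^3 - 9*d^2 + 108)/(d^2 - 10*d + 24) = (d^2 - 3*d - 18)/(d - 4)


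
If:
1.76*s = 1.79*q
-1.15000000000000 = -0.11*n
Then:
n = 10.45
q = 0.983240223463687*s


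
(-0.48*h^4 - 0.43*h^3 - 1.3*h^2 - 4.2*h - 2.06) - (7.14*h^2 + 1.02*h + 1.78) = -0.48*h^4 - 0.43*h^3 - 8.44*h^2 - 5.22*h - 3.84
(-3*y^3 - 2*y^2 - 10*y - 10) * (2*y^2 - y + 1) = -6*y^5 - y^4 - 21*y^3 - 12*y^2 - 10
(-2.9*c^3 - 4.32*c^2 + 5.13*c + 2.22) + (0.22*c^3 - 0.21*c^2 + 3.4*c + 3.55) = -2.68*c^3 - 4.53*c^2 + 8.53*c + 5.77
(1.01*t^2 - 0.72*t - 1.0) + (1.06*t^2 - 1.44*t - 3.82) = 2.07*t^2 - 2.16*t - 4.82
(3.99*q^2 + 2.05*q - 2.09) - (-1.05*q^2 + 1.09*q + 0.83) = 5.04*q^2 + 0.96*q - 2.92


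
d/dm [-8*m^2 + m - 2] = 1 - 16*m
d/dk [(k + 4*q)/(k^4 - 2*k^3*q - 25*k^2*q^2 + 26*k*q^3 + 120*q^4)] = (-3*k^2 + 12*k*q + q^2)/(k^6 - 12*k^5*q + 34*k^4*q^2 + 72*k^3*q^3 - 359*k^2*q^4 - 60*k*q^5 + 900*q^6)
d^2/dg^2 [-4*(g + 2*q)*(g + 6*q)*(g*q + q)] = 8*q*(-3*g - 8*q - 1)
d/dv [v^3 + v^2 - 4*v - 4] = 3*v^2 + 2*v - 4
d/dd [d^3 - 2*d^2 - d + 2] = 3*d^2 - 4*d - 1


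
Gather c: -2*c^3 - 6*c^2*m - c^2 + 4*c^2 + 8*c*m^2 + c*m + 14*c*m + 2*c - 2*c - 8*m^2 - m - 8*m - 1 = -2*c^3 + c^2*(3 - 6*m) + c*(8*m^2 + 15*m) - 8*m^2 - 9*m - 1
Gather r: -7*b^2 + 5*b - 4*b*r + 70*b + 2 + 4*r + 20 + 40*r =-7*b^2 + 75*b + r*(44 - 4*b) + 22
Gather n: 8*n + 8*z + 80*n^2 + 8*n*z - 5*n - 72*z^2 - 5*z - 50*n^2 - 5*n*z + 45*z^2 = 30*n^2 + n*(3*z + 3) - 27*z^2 + 3*z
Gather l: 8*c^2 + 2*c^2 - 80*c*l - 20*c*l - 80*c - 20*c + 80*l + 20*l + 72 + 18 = 10*c^2 - 100*c + l*(100 - 100*c) + 90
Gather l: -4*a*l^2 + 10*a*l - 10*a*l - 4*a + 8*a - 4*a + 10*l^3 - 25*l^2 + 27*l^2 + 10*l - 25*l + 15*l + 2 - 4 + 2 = 10*l^3 + l^2*(2 - 4*a)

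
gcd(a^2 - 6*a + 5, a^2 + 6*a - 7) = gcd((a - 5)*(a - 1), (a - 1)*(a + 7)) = a - 1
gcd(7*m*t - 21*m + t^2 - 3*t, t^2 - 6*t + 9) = t - 3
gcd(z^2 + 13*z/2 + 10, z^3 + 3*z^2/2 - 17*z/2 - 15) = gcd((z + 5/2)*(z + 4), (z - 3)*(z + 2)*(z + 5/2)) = z + 5/2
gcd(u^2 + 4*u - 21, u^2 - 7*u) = 1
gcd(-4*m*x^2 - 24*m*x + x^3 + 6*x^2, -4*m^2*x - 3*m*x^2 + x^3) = -4*m*x + x^2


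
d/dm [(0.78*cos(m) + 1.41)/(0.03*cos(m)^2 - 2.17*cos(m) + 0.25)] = (0.0234*cos(m)^2 + 0.0846*cos(m) - 3.2547)*sin(m)/(0.0009*cos(m)^4 - 0.1302*cos(m)^3 + 4.7239*cos(m)^2 - 1.085*cos(m) + 0.0625)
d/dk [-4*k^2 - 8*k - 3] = -8*k - 8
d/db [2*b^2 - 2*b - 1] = 4*b - 2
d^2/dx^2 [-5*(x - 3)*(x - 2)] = -10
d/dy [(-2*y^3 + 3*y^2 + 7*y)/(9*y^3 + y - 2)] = (-27*y^4 - 130*y^3 + 15*y^2 - 12*y - 14)/(81*y^6 + 18*y^4 - 36*y^3 + y^2 - 4*y + 4)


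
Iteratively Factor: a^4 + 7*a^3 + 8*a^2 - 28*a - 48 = (a + 2)*(a^3 + 5*a^2 - 2*a - 24) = (a + 2)*(a + 3)*(a^2 + 2*a - 8) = (a + 2)*(a + 3)*(a + 4)*(a - 2)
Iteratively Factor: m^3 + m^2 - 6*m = (m - 2)*(m^2 + 3*m) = m*(m - 2)*(m + 3)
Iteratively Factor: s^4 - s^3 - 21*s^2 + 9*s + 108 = (s - 3)*(s^3 + 2*s^2 - 15*s - 36) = (s - 3)*(s + 3)*(s^2 - s - 12) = (s - 3)*(s + 3)^2*(s - 4)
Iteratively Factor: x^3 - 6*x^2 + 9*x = (x - 3)*(x^2 - 3*x) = (x - 3)^2*(x)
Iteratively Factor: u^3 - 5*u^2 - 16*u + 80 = (u - 4)*(u^2 - u - 20) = (u - 5)*(u - 4)*(u + 4)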